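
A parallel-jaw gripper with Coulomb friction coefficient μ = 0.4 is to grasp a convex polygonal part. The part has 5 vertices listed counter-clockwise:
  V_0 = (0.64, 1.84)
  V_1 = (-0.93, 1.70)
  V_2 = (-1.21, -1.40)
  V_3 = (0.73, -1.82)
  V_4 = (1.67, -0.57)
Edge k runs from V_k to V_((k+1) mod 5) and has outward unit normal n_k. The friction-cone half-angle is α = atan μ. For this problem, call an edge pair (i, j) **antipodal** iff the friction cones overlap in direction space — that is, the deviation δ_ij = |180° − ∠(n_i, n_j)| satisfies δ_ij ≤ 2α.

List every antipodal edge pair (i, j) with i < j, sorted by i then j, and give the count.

count = 3; pairs: (0,2), (1,3), (1,4)

α = atan 0.4 = 21.80°;  2α = 43.60°
n_0 = (-0.0888, +0.9960)
n_1 = (-0.9959, +0.0900)
n_2 = (-0.2116, -0.9774)
n_3 = (+0.7992, -0.6010)
n_4 = (+0.9195, +0.3930)
  (0,1): δ = 100.26°  ·
  (0,2): δ = 17.31°  ✓
  (0,3): δ = 47.96°  ·
  (0,4): δ = 108.05°  ·
  (1,2): δ = 97.05°  ·
  (1,3): δ = 31.78°  ✓
  (1,4): δ = 28.30°  ✓
  (2,3): δ = 114.73°  ·
  (2,4): δ = 54.64°  ·
  (3,4): δ = 119.92°  ·
antipodal pairs: 3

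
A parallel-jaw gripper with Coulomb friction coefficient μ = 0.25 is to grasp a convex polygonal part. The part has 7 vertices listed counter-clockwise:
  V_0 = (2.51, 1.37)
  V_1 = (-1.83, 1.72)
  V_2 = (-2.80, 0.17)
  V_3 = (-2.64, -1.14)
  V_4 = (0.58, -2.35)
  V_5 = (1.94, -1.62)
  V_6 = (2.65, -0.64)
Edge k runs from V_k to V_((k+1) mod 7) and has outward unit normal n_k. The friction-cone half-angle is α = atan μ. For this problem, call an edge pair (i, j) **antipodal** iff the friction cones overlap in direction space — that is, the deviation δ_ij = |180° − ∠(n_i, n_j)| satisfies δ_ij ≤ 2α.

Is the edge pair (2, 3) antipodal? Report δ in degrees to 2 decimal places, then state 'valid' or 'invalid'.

α = atan 0.25 = 14.04°;  2α = 28.07°
edge 2: e_2 = (+0.16, -1.31);  n_2 = (-0.9926, -0.1212)
edge 3: e_3 = (+3.22, -1.21);  n_3 = (-0.3518, -0.9361)
∠(n_2, n_3) = 62.44°
δ = |180° − 62.44°| = 117.56°
117.56° > 2α = 28.07°  →  invalid

δ = 117.56°, invalid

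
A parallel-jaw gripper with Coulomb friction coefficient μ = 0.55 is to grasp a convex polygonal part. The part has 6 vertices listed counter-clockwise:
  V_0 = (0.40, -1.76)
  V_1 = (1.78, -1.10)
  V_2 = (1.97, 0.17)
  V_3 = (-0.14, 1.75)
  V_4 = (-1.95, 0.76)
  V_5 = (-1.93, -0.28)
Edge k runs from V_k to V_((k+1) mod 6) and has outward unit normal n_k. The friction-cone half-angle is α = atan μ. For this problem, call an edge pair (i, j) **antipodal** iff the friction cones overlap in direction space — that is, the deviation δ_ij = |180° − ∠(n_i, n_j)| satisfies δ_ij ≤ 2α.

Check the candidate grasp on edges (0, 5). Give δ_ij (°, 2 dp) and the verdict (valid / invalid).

α = atan 0.55 = 28.81°;  2α = 57.62°
edge 0: e_0 = (+1.38, +0.66);  n_0 = (+0.4315, -0.9021)
edge 5: e_5 = (+2.33, -1.48);  n_5 = (-0.5362, -0.8441)
∠(n_0, n_5) = 57.98°
δ = |180° − 57.98°| = 122.02°
122.02° > 2α = 57.62°  →  invalid

δ = 122.02°, invalid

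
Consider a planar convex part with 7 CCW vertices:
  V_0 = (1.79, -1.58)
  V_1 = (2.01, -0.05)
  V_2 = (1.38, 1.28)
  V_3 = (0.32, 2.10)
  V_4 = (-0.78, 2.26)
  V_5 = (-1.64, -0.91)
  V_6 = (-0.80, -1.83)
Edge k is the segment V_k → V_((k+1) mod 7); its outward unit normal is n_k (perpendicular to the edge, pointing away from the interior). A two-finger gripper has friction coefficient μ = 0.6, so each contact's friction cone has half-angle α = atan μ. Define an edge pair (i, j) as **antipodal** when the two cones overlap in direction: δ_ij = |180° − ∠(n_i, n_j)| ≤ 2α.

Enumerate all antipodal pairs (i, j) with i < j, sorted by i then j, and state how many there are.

α = atan 0.6 = 30.96°;  2α = 61.93°
n_0 = (+0.9898, -0.1423)
n_1 = (+0.9037, +0.4281)
n_2 = (+0.6119, +0.7910)
n_3 = (+0.1439, +0.9896)
n_4 = (-0.9651, +0.2618)
n_5 = (-0.7385, -0.6743)
n_6 = (+0.0961, -0.9954)
  (0,1): δ = 146.47°  ·
  (0,2): δ = 119.54°  ·
  (0,3): δ = 90.09°  ·
  (0,4): δ = 7.00°  ✓
  (0,5): δ = 50.58°  ✓
  (0,6): δ = 103.70°  ·
  (1,2): δ = 153.07°  ·
  (1,3): δ = 123.62°  ·
  (1,4): δ = 40.52°  ✓
  (1,5): δ = 17.05°  ✓
  (1,6): δ = 70.17°  ·
  (2,3): δ = 150.55°  ·
  (2,4): δ = 67.45°  ·
  (2,5): δ = 9.88°  ✓
  (2,6): δ = 43.24°  ✓
  (3,4): δ = 96.90°  ·
  (3,5): δ = 39.33°  ✓
  (3,6): δ = 13.79°  ✓
  (4,5): δ = 122.42°  ·
  (4,6): δ = 69.31°  ·
  (5,6): δ = 126.88°  ·
antipodal pairs: 8

count = 8; pairs: (0,4), (0,5), (1,4), (1,5), (2,5), (2,6), (3,5), (3,6)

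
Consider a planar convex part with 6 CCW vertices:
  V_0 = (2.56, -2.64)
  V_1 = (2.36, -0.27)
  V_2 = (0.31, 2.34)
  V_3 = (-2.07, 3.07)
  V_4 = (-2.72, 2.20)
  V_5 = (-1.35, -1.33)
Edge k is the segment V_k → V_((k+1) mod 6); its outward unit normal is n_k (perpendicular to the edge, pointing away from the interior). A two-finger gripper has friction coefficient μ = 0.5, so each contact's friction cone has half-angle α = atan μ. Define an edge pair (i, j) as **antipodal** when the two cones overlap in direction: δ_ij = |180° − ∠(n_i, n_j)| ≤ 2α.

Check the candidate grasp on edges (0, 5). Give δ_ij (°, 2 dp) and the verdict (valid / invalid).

δ = 66.65°, invalid

α = atan 0.5 = 26.57°;  2α = 53.13°
edge 0: e_0 = (-0.20, +2.37);  n_0 = (+0.9965, +0.0841)
edge 5: e_5 = (+3.91, -1.31);  n_5 = (-0.3177, -0.9482)
∠(n_0, n_5) = 113.35°
δ = |180° − 113.35°| = 66.65°
66.65° > 2α = 53.13°  →  invalid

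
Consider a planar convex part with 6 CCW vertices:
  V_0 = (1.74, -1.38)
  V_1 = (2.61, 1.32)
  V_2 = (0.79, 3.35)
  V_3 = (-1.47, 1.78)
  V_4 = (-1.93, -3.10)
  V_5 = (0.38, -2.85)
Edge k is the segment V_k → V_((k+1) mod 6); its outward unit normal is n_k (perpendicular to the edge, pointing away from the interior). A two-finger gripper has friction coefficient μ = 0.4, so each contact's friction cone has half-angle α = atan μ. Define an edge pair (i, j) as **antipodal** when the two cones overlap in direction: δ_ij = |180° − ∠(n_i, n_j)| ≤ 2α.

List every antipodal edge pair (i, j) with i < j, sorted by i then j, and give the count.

α = atan 0.4 = 21.80°;  2α = 43.60°
n_0 = (+0.9518, -0.3067)
n_1 = (+0.7446, +0.6675)
n_2 = (-0.5705, +0.8213)
n_3 = (-0.9956, +0.0938)
n_4 = (+0.1076, -0.9942)
n_5 = (+0.7340, -0.6791)
  (0,1): δ = 120.26°  ·
  (0,2): δ = 37.35°  ✓
  (0,3): δ = 12.48°  ✓
  (0,4): δ = 114.04°  ·
  (0,5): δ = 155.09°  ·
  (1,2): δ = 97.09°  ·
  (1,3): δ = 47.26°  ·
  (1,4): δ = 54.30°  ·
  (1,5): δ = 95.35°  ·
  (2,3): δ = 130.17°  ·
  (2,4): δ = 28.61°  ✓
  (2,5): δ = 12.44°  ✓
  (3,4): δ = 78.44°  ·
  (3,5): δ = 37.39°  ✓
  (4,5): δ = 138.95°  ·
antipodal pairs: 5

count = 5; pairs: (0,2), (0,3), (2,4), (2,5), (3,5)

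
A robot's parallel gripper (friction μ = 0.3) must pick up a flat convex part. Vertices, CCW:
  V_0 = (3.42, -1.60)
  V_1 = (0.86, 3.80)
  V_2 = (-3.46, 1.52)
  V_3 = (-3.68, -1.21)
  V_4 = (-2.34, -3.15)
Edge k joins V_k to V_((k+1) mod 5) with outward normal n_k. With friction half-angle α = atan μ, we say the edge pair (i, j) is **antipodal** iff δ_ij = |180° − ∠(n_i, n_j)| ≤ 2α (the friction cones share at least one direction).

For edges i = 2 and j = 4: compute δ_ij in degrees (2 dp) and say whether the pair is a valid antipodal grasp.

δ = 70.33°, invalid

α = atan 0.3 = 16.70°;  2α = 33.40°
edge 2: e_2 = (-0.22, -2.73);  n_2 = (-0.9968, +0.0803)
edge 4: e_4 = (+5.76, +1.55);  n_4 = (+0.2599, -0.9656)
∠(n_2, n_4) = 109.67°
δ = |180° − 109.67°| = 70.33°
70.33° > 2α = 33.40°  →  invalid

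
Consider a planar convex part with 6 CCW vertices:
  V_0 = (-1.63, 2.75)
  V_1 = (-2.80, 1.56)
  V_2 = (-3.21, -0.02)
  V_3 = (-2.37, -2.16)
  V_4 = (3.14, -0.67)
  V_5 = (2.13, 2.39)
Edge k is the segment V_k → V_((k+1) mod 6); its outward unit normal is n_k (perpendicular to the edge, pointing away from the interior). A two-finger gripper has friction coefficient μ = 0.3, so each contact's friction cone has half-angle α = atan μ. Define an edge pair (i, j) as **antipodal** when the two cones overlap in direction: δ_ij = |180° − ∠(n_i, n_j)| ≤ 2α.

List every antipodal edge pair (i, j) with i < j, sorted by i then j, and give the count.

count = 4; pairs: (0,3), (1,4), (2,4), (3,5)

α = atan 0.3 = 16.70°;  2α = 33.40°
n_0 = (-0.7131, +0.7011)
n_1 = (-0.9679, +0.2512)
n_2 = (-0.9309, -0.3654)
n_3 = (+0.2610, -0.9653)
n_4 = (+0.9496, +0.3134)
n_5 = (+0.0953, +0.9954)
  (0,1): δ = 150.03°  ·
  (0,2): δ = 114.05°  ·
  (0,3): δ = 30.35°  ✓
  (0,4): δ = 62.78°  ·
  (0,5): δ = 129.05°  ·
  (1,2): δ = 144.02°  ·
  (1,3): δ = 60.32°  ·
  (1,4): δ = 32.81°  ✓
  (1,5): δ = 99.08°  ·
  (2,3): δ = 96.30°  ·
  (2,4): δ = 3.16°  ✓
  (2,5): δ = 63.10°  ·
  (3,4): δ = 86.87°  ·
  (3,5): δ = 20.60°  ✓
  (4,5): δ = 113.74°  ·
antipodal pairs: 4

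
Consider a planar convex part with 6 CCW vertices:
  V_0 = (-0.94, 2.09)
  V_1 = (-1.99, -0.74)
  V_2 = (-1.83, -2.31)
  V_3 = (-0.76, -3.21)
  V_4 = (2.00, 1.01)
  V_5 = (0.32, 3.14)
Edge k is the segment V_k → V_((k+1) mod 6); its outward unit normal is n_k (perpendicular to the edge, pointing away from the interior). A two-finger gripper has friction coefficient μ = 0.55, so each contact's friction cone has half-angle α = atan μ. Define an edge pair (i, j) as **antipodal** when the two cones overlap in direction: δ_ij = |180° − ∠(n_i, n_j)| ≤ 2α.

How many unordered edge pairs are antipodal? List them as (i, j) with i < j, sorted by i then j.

α = atan 0.55 = 28.81°;  2α = 57.62°
n_0 = (-0.9375, +0.3479)
n_1 = (-0.9948, -0.1014)
n_2 = (-0.6437, -0.7653)
n_3 = (+0.8369, -0.5474)
n_4 = (+0.7852, +0.6193)
n_5 = (-0.6402, +0.7682)
  (0,1): δ = 153.82°  ·
  (0,2): δ = 109.71°  ·
  (0,3): δ = 12.83°  ✓
  (0,4): δ = 58.62°  ·
  (0,5): δ = 150.16°  ·
  (1,2): δ = 135.89°  ·
  (1,3): δ = 39.00°  ✓
  (1,4): δ = 32.45°  ✓
  (1,5): δ = 123.99°  ·
  (2,3): δ = 83.12°  ·
  (2,4): δ = 11.67°  ✓
  (2,5): δ = 79.87°  ·
  (3,4): δ = 108.55°  ·
  (3,5): δ = 17.01°  ✓
  (4,5): δ = 88.46°  ·
antipodal pairs: 5

count = 5; pairs: (0,3), (1,3), (1,4), (2,4), (3,5)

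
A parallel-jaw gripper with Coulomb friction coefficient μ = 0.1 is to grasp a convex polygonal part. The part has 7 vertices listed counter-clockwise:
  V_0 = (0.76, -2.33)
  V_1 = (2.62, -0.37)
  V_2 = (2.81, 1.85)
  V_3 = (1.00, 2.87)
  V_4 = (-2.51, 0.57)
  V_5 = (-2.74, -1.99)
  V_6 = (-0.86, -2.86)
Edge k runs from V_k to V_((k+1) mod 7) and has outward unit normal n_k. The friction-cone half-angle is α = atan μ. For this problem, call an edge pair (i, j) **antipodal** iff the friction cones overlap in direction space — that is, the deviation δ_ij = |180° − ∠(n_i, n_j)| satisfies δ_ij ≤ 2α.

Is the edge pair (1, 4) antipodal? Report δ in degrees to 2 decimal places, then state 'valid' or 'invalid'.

α = atan 0.1 = 5.71°;  2α = 11.42°
edge 1: e_1 = (+0.19, +2.22);  n_1 = (+0.9964, -0.0853)
edge 4: e_4 = (-0.23, -2.56);  n_4 = (-0.9960, +0.0895)
∠(n_1, n_4) = 179.76°
δ = |180° − 179.76°| = 0.24°
0.24° ≤ 2α = 11.42°  →  valid

δ = 0.24°, valid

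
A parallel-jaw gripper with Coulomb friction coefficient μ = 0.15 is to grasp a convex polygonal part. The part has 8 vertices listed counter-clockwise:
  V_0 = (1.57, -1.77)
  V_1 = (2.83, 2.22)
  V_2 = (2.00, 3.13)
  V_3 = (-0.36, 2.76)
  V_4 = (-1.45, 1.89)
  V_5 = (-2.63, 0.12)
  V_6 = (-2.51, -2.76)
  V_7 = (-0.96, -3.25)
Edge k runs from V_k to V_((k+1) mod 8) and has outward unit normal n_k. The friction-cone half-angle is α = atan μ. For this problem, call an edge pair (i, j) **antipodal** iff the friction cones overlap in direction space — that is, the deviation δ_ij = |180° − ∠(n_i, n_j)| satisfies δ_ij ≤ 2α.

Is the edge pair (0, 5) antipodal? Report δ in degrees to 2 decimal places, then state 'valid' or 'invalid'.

δ = 19.91°, invalid

α = atan 0.15 = 8.53°;  2α = 17.06°
edge 0: e_0 = (+1.26, +3.99);  n_0 = (+0.9536, -0.3011)
edge 5: e_5 = (+0.12, -2.88);  n_5 = (-0.9991, -0.0416)
∠(n_0, n_5) = 160.09°
δ = |180° − 160.09°| = 19.91°
19.91° > 2α = 17.06°  →  invalid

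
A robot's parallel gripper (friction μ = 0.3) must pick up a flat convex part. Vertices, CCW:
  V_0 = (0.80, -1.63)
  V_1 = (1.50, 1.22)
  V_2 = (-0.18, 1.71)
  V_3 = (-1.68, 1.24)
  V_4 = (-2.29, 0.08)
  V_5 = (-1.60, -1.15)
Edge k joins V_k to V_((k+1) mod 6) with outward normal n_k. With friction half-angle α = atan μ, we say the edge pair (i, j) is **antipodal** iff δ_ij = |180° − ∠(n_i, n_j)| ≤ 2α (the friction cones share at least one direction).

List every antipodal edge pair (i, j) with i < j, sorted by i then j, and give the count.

α = atan 0.3 = 16.70°;  2α = 33.40°
n_0 = (+0.9711, -0.2385)
n_1 = (+0.2800, +0.9600)
n_2 = (-0.2990, +0.9543)
n_3 = (-0.8851, +0.4654)
n_4 = (-0.8721, -0.4893)
n_5 = (-0.1961, -0.9806)
  (0,1): δ = 92.46°  ·
  (0,2): δ = 58.80°  ·
  (0,3): δ = 13.94°  ✓
  (0,4): δ = 43.09°  ·
  (0,5): δ = 92.49°  ·
  (1,2): δ = 146.34°  ·
  (1,3): δ = 101.48°  ·
  (1,4): δ = 44.45°  ·
  (1,5): δ = 4.95°  ✓
  (2,3): δ = 135.14°  ·
  (2,4): δ = 78.11°  ·
  (2,5): δ = 28.71°  ✓
  (3,4): δ = 122.97°  ·
  (3,5): δ = 73.57°  ·
  (4,5): δ = 130.60°  ·
antipodal pairs: 3

count = 3; pairs: (0,3), (1,5), (2,5)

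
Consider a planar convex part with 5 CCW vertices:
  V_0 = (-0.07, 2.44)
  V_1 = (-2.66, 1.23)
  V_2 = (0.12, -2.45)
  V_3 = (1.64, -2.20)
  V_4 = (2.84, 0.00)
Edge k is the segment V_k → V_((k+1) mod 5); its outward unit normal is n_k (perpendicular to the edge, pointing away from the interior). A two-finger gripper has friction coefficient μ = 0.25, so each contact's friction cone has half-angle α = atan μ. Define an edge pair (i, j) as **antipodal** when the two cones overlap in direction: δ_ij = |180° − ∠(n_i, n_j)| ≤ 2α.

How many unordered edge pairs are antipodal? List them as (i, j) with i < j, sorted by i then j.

α = atan 0.25 = 14.04°;  2α = 28.07°
n_0 = (-0.4233, +0.9060)
n_1 = (-0.7979, -0.6028)
n_2 = (+0.1623, -0.9867)
n_3 = (+0.8779, -0.4789)
n_4 = (+0.6425, +0.7663)
  (0,1): δ = 77.97°  ·
  (0,2): δ = 15.70°  ✓
  (0,3): δ = 36.35°  ·
  (0,4): δ = 114.98°  ·
  (1,2): δ = 117.73°  ·
  (1,3): δ = 65.68°  ·
  (1,4): δ = 12.95°  ✓
  (2,3): δ = 127.95°  ·
  (2,4): δ = 49.32°  ·
  (3,4): δ = 101.37°  ·
antipodal pairs: 2

count = 2; pairs: (0,2), (1,4)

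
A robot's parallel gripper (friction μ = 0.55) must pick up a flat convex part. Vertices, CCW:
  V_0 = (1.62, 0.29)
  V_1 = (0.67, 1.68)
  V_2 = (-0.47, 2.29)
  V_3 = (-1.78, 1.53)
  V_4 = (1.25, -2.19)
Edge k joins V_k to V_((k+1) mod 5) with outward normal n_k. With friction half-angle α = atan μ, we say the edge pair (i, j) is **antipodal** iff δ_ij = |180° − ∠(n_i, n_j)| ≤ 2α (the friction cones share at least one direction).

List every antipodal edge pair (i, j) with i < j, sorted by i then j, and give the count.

count = 4; pairs: (0,3), (1,3), (2,4), (3,4)

α = atan 0.55 = 28.81°;  2α = 57.62°
n_0 = (+0.8256, +0.5643)
n_1 = (+0.4718, +0.8817)
n_2 = (-0.5018, +0.8650)
n_3 = (-0.7753, -0.6315)
n_4 = (+0.9891, -0.1476)
  (0,1): δ = 152.50°  ·
  (0,2): δ = 94.23°  ·
  (0,3): δ = 4.81°  ✓
  (0,4): δ = 137.16°  ·
  (1,2): δ = 121.73°  ·
  (1,3): δ = 22.69°  ✓
  (1,4): δ = 109.67°  ·
  (2,3): δ = 80.96°  ·
  (2,4): δ = 51.39°  ✓
  (3,4): δ = 47.65°  ✓
antipodal pairs: 4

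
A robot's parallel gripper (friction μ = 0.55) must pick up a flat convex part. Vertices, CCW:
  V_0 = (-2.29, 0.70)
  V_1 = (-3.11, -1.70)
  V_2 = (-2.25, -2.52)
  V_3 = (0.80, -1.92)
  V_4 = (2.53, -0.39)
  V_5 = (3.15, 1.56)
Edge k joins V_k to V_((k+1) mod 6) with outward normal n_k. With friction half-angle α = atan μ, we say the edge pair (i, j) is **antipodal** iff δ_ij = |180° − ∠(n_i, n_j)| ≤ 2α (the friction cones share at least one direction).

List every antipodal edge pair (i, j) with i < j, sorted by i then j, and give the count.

count = 5; pairs: (0,3), (0,4), (1,5), (2,5), (3,5)

α = atan 0.55 = 28.81°;  2α = 57.62°
n_0 = (-0.9463, +0.3233)
n_1 = (-0.6901, -0.7237)
n_2 = (+0.1930, -0.9812)
n_3 = (+0.6625, -0.7491)
n_4 = (+0.9530, -0.3030)
n_5 = (-0.1561, +0.9877)
  (0,1): δ = 114.77°  ·
  (0,2): δ = 60.01°  ·
  (0,3): δ = 29.65°  ✓
  (0,4): δ = 1.23°  ✓
  (0,5): δ = 117.85°  ·
  (1,2): δ = 125.23°  ·
  (1,3): δ = 94.87°  ·
  (1,4): δ = 64.00°  ·
  (1,5): δ = 52.62°  ✓
  (2,3): δ = 149.64°  ·
  (2,4): δ = 118.77°  ·
  (2,5): δ = 2.15°  ✓
  (3,4): δ = 149.13°  ·
  (3,5): δ = 32.51°  ✓
  (4,5): δ = 63.38°  ·
antipodal pairs: 5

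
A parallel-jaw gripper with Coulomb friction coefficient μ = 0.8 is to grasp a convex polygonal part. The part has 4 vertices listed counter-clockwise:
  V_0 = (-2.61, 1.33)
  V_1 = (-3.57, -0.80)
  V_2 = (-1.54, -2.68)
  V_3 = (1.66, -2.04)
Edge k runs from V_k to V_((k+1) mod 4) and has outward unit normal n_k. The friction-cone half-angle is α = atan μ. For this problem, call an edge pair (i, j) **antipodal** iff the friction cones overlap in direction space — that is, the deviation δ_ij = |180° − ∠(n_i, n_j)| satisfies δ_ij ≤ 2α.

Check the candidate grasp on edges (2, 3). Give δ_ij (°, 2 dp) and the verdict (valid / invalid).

δ = 49.59°, valid

α = atan 0.8 = 38.66°;  2α = 77.32°
edge 2: e_2 = (+3.20, +0.64);  n_2 = (+0.1961, -0.9806)
edge 3: e_3 = (-4.27, +3.37);  n_3 = (+0.6195, +0.7850)
∠(n_2, n_3) = 130.41°
δ = |180° − 130.41°| = 49.59°
49.59° ≤ 2α = 77.32°  →  valid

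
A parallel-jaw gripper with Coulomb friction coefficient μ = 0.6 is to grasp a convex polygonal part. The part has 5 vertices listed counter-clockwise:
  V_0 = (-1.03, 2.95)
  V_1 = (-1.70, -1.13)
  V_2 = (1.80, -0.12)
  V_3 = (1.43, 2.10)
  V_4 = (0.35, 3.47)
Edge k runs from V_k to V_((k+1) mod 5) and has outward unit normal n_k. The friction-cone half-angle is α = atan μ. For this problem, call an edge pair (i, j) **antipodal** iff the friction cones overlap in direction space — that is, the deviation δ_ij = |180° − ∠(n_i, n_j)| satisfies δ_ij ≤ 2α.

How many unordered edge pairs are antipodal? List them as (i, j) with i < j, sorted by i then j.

count = 3; pairs: (0,2), (0,3), (1,4)

α = atan 0.6 = 30.96°;  2α = 61.93°
n_0 = (-0.9868, +0.1620)
n_1 = (+0.2773, -0.9608)
n_2 = (+0.9864, +0.1644)
n_3 = (+0.7853, +0.6191)
n_4 = (-0.3526, +0.9358)
  (0,1): δ = 64.58°  ·
  (0,2): δ = 18.79°  ✓
  (0,3): δ = 47.58°  ✓
  (0,4): δ = 119.97°  ·
  (1,2): δ = 96.63°  ·
  (1,3): δ = 67.85°  ·
  (1,4): δ = 4.55°  ✓
  (2,3): δ = 151.21°  ·
  (2,4): δ = 78.82°  ·
  (3,4): δ = 107.60°  ·
antipodal pairs: 3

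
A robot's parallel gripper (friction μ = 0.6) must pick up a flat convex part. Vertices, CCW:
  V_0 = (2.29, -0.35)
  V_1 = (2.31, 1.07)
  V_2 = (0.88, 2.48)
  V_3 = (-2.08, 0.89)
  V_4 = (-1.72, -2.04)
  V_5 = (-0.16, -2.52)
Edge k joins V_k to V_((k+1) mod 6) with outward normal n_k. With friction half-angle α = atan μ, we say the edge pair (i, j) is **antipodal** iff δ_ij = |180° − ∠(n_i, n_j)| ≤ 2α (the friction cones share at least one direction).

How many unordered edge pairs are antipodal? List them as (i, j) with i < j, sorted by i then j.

α = atan 0.6 = 30.96°;  2α = 61.93°
n_0 = (+0.9999, -0.0141)
n_1 = (+0.7021, +0.7121)
n_2 = (-0.4732, +0.8809)
n_3 = (-0.9925, -0.1219)
n_4 = (-0.2941, -0.9558)
n_5 = (+0.6630, -0.7486)
  (0,1): δ = 133.79°  ·
  (0,2): δ = 60.95°  ✓
  (0,3): δ = 7.81°  ✓
  (0,4): δ = 73.70°  ·
  (0,5): δ = 132.34°  ·
  (1,2): δ = 107.16°  ·
  (1,3): δ = 38.40°  ✓
  (1,4): δ = 27.49°  ✓
  (1,5): δ = 86.13°  ·
  (2,3): δ = 111.24°  ·
  (2,4): δ = 45.35°  ✓
  (2,5): δ = 13.29°  ✓
  (3,4): δ = 114.11°  ·
  (3,5): δ = 55.47°  ✓
  (4,5): δ = 121.37°  ·
antipodal pairs: 7

count = 7; pairs: (0,2), (0,3), (1,3), (1,4), (2,4), (2,5), (3,5)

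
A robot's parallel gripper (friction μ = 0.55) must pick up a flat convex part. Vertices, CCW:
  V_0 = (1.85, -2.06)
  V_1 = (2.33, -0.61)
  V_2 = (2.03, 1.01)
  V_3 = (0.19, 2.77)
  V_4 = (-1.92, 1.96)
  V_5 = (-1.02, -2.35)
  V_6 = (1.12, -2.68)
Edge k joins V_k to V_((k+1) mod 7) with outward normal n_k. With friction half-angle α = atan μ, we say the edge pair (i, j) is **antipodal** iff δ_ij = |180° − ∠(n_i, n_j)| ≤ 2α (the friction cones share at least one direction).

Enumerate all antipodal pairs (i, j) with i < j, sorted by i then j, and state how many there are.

α = atan 0.55 = 28.81°;  2α = 57.62°
n_0 = (+0.9493, -0.3143)
n_1 = (+0.9833, +0.1821)
n_2 = (+0.6912, +0.7226)
n_3 = (-0.3584, +0.9336)
n_4 = (-0.9789, -0.2044)
n_5 = (-0.1524, -0.9883)
n_6 = (+0.6473, -0.7622)
  (0,1): δ = 151.19°  ·
  (0,2): δ = 115.41°  ·
  (0,3): δ = 50.68°  ✓
  (0,4): δ = 30.11°  ✓
  (0,5): δ = 99.55°  ·
  (0,6): δ = 148.66°  ·
  (1,2): δ = 144.22°  ·
  (1,3): δ = 79.49°  ·
  (1,4): δ = 1.30°  ✓
  (1,5): δ = 70.74°  ·
  (1,6): δ = 119.85°  ·
  (2,3): δ = 115.27°  ·
  (2,4): δ = 34.48°  ✓
  (2,5): δ = 34.96°  ✓
  (2,6): δ = 84.07°  ·
  (3,4): δ = 99.21°  ·
  (3,5): δ = 29.77°  ✓
  (3,6): δ = 19.34°  ✓
  (4,5): δ = 110.56°  ·
  (4,6): δ = 61.45°  ·
  (5,6): δ = 130.89°  ·
antipodal pairs: 7

count = 7; pairs: (0,3), (0,4), (1,4), (2,4), (2,5), (3,5), (3,6)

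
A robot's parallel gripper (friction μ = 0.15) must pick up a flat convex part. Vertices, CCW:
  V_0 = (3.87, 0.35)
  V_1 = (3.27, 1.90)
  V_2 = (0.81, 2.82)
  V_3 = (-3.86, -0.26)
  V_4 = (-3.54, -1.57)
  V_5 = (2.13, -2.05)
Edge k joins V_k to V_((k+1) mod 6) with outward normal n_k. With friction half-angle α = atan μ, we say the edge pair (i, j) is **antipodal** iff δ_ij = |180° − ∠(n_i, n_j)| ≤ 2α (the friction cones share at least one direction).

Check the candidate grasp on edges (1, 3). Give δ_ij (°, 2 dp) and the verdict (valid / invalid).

δ = 55.77°, invalid

α = atan 0.15 = 8.53°;  2α = 17.06°
edge 1: e_1 = (-2.46, +0.92);  n_1 = (+0.3503, +0.9366)
edge 3: e_3 = (+0.32, -1.31);  n_3 = (-0.9714, -0.2373)
∠(n_1, n_3) = 124.23°
δ = |180° − 124.23°| = 55.77°
55.77° > 2α = 17.06°  →  invalid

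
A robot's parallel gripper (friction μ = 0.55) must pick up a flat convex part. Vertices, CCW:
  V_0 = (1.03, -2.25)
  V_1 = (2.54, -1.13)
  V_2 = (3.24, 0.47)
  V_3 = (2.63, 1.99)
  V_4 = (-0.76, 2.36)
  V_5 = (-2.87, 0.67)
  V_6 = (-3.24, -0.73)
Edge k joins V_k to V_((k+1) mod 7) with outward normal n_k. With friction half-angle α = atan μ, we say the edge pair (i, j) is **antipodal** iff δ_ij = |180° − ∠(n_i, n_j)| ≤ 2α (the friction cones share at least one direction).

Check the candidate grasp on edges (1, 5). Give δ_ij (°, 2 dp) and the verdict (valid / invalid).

δ = 8.83°, valid

α = atan 0.55 = 28.81°;  2α = 57.62°
edge 1: e_1 = (+0.70, +1.60);  n_1 = (+0.9162, -0.4008)
edge 5: e_5 = (-0.37, -1.40);  n_5 = (-0.9668, +0.2555)
∠(n_1, n_5) = 171.17°
δ = |180° − 171.17°| = 8.83°
8.83° ≤ 2α = 57.62°  →  valid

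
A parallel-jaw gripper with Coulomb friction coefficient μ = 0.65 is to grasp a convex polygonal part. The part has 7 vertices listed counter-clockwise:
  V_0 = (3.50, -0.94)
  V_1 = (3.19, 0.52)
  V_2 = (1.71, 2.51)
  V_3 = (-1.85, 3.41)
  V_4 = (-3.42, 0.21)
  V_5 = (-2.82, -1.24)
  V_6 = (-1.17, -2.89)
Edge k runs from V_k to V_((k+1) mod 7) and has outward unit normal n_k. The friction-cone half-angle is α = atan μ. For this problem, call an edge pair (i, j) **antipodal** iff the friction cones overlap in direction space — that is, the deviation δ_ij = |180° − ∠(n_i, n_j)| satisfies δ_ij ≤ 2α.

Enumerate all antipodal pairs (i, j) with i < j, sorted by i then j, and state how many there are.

α = atan 0.65 = 33.02°;  2α = 66.05°
n_0 = (+0.9782, +0.2077)
n_1 = (+0.8024, +0.5968)
n_2 = (+0.2451, +0.9695)
n_3 = (-0.8978, +0.4405)
n_4 = (-0.9240, -0.3824)
n_5 = (-0.7071, -0.7071)
n_6 = (+0.3853, -0.9228)
  (0,1): δ = 155.35°  ·
  (0,2): δ = 116.18°  ·
  (0,3): δ = 38.12°  ✓
  (0,4): δ = 10.49°  ✓
  (0,5): δ = 33.01°  ✓
  (0,6): δ = 100.68°  ·
  (1,2): δ = 140.83°  ·
  (1,3): δ = 62.77°  ✓
  (1,4): δ = 14.16°  ✓
  (1,5): δ = 8.36°  ✓
  (1,6): δ = 76.02°  ·
  (2,3): δ = 101.95°  ·
  (2,4): δ = 53.33°  ✓
  (2,5): δ = 30.81°  ✓
  (2,6): δ = 36.85°  ✓
  (3,4): δ = 131.39°  ·
  (3,5): δ = 108.87°  ·
  (3,6): δ = 41.20°  ✓
  (4,5): δ = 157.48°  ·
  (4,6): δ = 89.82°  ·
  (5,6): δ = 112.34°  ·
antipodal pairs: 10

count = 10; pairs: (0,3), (0,4), (0,5), (1,3), (1,4), (1,5), (2,4), (2,5), (2,6), (3,6)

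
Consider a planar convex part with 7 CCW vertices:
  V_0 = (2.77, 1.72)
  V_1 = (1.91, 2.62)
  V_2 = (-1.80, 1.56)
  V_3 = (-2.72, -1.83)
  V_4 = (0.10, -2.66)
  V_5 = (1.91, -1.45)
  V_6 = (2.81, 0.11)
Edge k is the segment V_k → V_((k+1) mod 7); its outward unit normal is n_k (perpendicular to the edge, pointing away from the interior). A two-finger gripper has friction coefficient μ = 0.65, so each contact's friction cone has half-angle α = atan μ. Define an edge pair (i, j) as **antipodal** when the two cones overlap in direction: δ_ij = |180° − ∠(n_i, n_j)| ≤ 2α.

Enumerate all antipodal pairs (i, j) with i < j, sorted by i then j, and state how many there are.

α = atan 0.65 = 33.02°;  2α = 66.05°
n_0 = (+0.7230, +0.6909)
n_1 = (-0.2747, +0.9615)
n_2 = (-0.9651, +0.2619)
n_3 = (-0.2824, -0.9593)
n_4 = (+0.5558, -0.8313)
n_5 = (+0.8662, -0.4997)
n_6 = (+0.9997, +0.0248)
  (0,1): δ = 117.75°  ·
  (0,2): δ = 58.88°  ✓
  (0,3): δ = 29.90°  ✓
  (0,4): δ = 80.07°  ·
  (0,5): δ = 106.32°  ·
  (0,6): δ = 137.73°  ·
  (1,2): δ = 121.13°  ·
  (1,3): δ = 32.35°  ✓
  (1,4): δ = 17.82°  ✓
  (1,5): δ = 44.07°  ✓
  (1,6): δ = 75.48°  ·
  (2,3): δ = 91.22°  ·
  (2,4): δ = 41.05°  ✓
  (2,5): δ = 14.80°  ✓
  (2,6): δ = 16.61°  ✓
  (3,4): δ = 129.84°  ·
  (3,5): δ = 103.58°  ·
  (3,6): δ = 72.18°  ·
  (4,5): δ = 153.74°  ·
  (4,6): δ = 122.34°  ·
  (5,6): δ = 148.60°  ·
antipodal pairs: 8

count = 8; pairs: (0,2), (0,3), (1,3), (1,4), (1,5), (2,4), (2,5), (2,6)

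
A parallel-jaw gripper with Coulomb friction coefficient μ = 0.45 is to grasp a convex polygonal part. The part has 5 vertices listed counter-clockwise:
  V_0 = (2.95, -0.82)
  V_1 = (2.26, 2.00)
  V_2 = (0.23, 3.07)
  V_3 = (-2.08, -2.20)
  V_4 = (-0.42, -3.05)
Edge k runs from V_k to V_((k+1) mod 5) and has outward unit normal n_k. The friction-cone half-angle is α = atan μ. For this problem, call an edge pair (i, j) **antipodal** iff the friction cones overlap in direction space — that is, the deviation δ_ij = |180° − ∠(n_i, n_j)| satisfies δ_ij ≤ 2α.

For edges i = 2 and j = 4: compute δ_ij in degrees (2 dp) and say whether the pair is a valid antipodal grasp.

α = atan 0.45 = 24.23°;  2α = 48.46°
edge 2: e_2 = (-2.31, -5.27);  n_2 = (-0.9159, +0.4015)
edge 4: e_4 = (+3.37, +2.23);  n_4 = (+0.5518, -0.8339)
∠(n_2, n_4) = 147.16°
δ = |180° − 147.16°| = 32.84°
32.84° ≤ 2α = 48.46°  →  valid

δ = 32.84°, valid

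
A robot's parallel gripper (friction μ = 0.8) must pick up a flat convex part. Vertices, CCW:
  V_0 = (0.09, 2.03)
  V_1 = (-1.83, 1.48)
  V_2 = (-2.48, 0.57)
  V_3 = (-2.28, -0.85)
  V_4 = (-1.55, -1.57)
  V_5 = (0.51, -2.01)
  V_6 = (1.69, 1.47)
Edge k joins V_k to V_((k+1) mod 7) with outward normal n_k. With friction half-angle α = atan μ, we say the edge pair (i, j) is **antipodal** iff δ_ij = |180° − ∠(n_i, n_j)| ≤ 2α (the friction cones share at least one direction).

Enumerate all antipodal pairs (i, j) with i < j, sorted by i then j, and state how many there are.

count = 10; pairs: (0,3), (0,4), (0,5), (1,4), (1,5), (2,5), (2,6), (3,5), (3,6), (4,6)

α = atan 0.8 = 38.66°;  2α = 77.32°
n_0 = (-0.2754, +0.9613)
n_1 = (-0.8137, +0.5812)
n_2 = (-0.9902, -0.1395)
n_3 = (-0.7022, -0.7120)
n_4 = (-0.2089, -0.9779)
n_5 = (+0.9470, -0.3211)
n_6 = (+0.3304, +0.9439)
  (0,1): δ = 141.52°  ·
  (0,2): δ = 97.97°  ·
  (0,3): δ = 60.59°  ✓
  (0,4): δ = 28.04°  ✓
  (0,5): δ = 55.28°  ✓
  (0,6): δ = 144.73°  ·
  (1,2): δ = 136.45°  ·
  (1,3): δ = 99.07°  ·
  (1,4): δ = 66.52°  ✓
  (1,5): δ = 16.81°  ✓
  (1,6): δ = 106.25°  ·
  (2,3): δ = 142.62°  ·
  (2,4): δ = 110.07°  ·
  (2,5): δ = 26.75°  ✓
  (2,6): δ = 62.69°  ✓
  (3,4): δ = 147.45°  ·
  (3,5): δ = 64.13°  ✓
  (3,6): δ = 25.31°  ✓
  (4,5): δ = 96.67°  ·
  (4,6): δ = 7.23°  ✓
  (5,6): δ = 90.56°  ·
antipodal pairs: 10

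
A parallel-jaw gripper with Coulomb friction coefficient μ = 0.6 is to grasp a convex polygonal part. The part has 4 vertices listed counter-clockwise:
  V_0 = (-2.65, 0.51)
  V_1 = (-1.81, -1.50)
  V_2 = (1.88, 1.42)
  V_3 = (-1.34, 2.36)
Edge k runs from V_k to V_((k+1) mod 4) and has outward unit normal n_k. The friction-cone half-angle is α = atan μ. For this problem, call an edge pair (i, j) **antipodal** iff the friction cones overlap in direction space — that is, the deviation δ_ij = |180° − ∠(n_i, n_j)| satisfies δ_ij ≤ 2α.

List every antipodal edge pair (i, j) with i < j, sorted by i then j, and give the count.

α = atan 0.6 = 30.96°;  2α = 61.93°
n_0 = (-0.9227, -0.3856)
n_1 = (+0.6205, -0.7842)
n_2 = (+0.2802, +0.9599)
n_3 = (-0.8161, +0.5779)
  (0,1): δ = 74.33°  ·
  (0,2): δ = 51.05°  ✓
  (0,3): δ = 122.02°  ·
  (1,2): δ = 54.63°  ✓
  (1,3): δ = 16.34°  ✓
  (2,3): δ = 109.03°  ·
antipodal pairs: 3

count = 3; pairs: (0,2), (1,2), (1,3)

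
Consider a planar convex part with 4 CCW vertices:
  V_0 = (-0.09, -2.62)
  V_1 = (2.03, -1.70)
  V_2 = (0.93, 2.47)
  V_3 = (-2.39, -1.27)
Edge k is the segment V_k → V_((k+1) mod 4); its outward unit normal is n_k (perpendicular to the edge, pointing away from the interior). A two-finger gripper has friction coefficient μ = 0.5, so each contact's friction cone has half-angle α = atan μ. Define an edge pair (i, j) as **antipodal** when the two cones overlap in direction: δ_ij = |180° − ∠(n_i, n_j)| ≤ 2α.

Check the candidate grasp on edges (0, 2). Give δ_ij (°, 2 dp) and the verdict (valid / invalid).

α = atan 0.5 = 26.57°;  2α = 53.13°
edge 0: e_0 = (+2.12, +0.92);  n_0 = (+0.3981, -0.9173)
edge 2: e_2 = (-3.32, -3.74);  n_2 = (-0.7479, +0.6639)
∠(n_0, n_2) = 155.05°
δ = |180° − 155.05°| = 24.95°
24.95° ≤ 2α = 53.13°  →  valid

δ = 24.95°, valid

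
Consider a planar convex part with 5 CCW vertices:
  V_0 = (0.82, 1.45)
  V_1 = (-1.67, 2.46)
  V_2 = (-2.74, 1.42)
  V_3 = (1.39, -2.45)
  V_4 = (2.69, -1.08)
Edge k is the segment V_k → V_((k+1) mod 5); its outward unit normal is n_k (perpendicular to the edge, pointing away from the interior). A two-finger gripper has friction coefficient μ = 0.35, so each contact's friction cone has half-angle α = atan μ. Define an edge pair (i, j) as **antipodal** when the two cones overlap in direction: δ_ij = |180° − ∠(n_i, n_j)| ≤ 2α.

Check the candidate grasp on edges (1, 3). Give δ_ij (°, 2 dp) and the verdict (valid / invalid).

δ = 2.32°, valid

α = atan 0.35 = 19.29°;  2α = 38.58°
edge 1: e_1 = (-1.07, -1.04);  n_1 = (-0.6970, +0.7171)
edge 3: e_3 = (+1.30, +1.37);  n_3 = (+0.7254, -0.6883)
∠(n_1, n_3) = 177.68°
δ = |180° − 177.68°| = 2.32°
2.32° ≤ 2α = 38.58°  →  valid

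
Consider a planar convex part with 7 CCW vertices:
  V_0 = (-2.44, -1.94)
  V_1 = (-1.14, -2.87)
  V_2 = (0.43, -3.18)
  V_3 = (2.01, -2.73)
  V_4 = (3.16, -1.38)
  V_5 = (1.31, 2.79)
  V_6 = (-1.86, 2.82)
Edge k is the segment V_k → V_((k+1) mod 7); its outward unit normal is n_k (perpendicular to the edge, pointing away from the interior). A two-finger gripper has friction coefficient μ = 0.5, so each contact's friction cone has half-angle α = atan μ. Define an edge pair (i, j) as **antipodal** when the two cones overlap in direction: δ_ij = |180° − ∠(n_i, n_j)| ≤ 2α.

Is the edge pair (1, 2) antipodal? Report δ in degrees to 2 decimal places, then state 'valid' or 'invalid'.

δ = 152.93°, invalid

α = atan 0.5 = 26.57°;  2α = 53.13°
edge 1: e_1 = (+1.57, -0.31);  n_1 = (-0.1937, -0.9811)
edge 2: e_2 = (+1.58, +0.45);  n_2 = (+0.2739, -0.9618)
∠(n_1, n_2) = 27.07°
δ = |180° − 27.07°| = 152.93°
152.93° > 2α = 53.13°  →  invalid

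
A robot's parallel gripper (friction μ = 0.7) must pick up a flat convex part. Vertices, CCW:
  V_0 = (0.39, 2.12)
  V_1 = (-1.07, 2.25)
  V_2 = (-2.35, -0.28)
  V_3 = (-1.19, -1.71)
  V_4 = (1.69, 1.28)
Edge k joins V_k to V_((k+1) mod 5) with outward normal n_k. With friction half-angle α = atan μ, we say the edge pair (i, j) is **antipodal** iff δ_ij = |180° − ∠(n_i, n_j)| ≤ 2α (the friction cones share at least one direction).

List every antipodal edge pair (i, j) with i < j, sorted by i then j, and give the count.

α = atan 0.7 = 34.99°;  2α = 69.98°
n_0 = (+0.0887, +0.9961)
n_1 = (-0.8923, +0.4514)
n_2 = (-0.7766, -0.6300)
n_3 = (+0.7202, -0.6937)
n_4 = (+0.5427, +0.8399)
  (0,1): δ = 111.75°  ·
  (0,2): δ = 45.86°  ✓
  (0,3): δ = 51.16°  ✓
  (0,4): δ = 152.22°  ·
  (1,2): δ = 114.12°  ·
  (1,3): δ = 17.09°  ✓
  (1,4): δ = 83.97°  ·
  (2,3): δ = 82.98°  ·
  (2,4): δ = 18.08°  ✓
  (3,4): δ = 78.94°  ·
antipodal pairs: 4

count = 4; pairs: (0,2), (0,3), (1,3), (2,4)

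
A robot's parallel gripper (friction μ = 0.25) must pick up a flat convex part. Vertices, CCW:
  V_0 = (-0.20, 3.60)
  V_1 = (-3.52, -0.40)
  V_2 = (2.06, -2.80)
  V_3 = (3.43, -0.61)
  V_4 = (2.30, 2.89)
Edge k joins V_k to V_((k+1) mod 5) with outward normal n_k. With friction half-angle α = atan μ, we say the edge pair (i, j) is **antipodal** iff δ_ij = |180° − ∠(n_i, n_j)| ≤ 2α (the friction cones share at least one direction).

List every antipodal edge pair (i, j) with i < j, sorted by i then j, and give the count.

count = 2; pairs: (0,2), (1,4)

α = atan 0.25 = 14.04°;  2α = 28.07°
n_0 = (-0.7695, +0.6387)
n_1 = (-0.3951, -0.9186)
n_2 = (+0.8478, -0.5303)
n_3 = (+0.9516, +0.3072)
n_4 = (+0.2732, +0.9620)
  (0,1): δ = 73.58°  ·
  (0,2): δ = 7.66°  ✓
  (0,3): δ = 57.59°  ·
  (0,4): δ = 113.84°  ·
  (1,2): δ = 98.76°  ·
  (1,3): δ = 48.83°  ·
  (1,4): δ = 7.42°  ✓
  (2,3): δ = 130.08°  ·
  (2,4): δ = 73.83°  ·
  (3,4): δ = 123.75°  ·
antipodal pairs: 2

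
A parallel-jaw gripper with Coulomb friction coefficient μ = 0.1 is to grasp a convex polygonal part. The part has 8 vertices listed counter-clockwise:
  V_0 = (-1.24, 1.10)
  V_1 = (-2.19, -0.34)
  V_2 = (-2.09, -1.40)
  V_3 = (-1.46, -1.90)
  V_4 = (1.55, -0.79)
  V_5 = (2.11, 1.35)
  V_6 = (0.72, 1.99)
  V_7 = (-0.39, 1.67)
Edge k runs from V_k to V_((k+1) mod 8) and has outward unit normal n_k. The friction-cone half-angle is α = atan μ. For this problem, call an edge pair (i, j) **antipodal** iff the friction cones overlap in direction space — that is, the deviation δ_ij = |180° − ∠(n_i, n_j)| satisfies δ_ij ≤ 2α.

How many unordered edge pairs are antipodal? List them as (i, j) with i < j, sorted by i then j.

α = atan 0.1 = 5.71°;  2α = 11.42°
n_0 = (-0.8347, +0.5507)
n_1 = (-0.9956, -0.0939)
n_2 = (-0.6217, -0.7833)
n_3 = (+0.3460, -0.9382)
n_4 = (+0.9674, -0.2532)
n_5 = (+0.4182, +0.9083)
n_6 = (-0.2770, +0.9609)
n_7 = (-0.5570, +0.8305)
  (0,1): δ = 141.20°  ·
  (0,2): δ = 95.02°  ·
  (0,3): δ = 36.34°  ·
  (0,4): δ = 18.75°  ·
  (0,5): δ = 98.69°  ·
  (0,6): δ = 139.50°  ·
  (0,7): δ = 157.26°  ·
  (1,2): δ = 133.83°  ·
  (1,3): δ = 75.15°  ·
  (1,4): δ = 20.05°  ·
  (1,5): δ = 59.89°  ·
  (1,6): δ = 100.69°  ·
  (1,7): δ = 118.46°  ·
  (2,3): δ = 121.32°  ·
  (2,4): δ = 66.23°  ·
  (2,5): δ = 13.71°  ·
  (2,6): δ = 54.52°  ·
  (2,7): δ = 72.28°  ·
  (3,4): δ = 124.91°  ·
  (3,5): δ = 44.97°  ·
  (3,6): δ = 4.16°  ✓
  (3,7): δ = 13.60°  ·
  (4,5): δ = 100.06°  ·
  (4,6): δ = 59.25°  ·
  (4,7): δ = 41.49°  ·
  (5,6): δ = 139.20°  ·
  (5,7): δ = 121.43°  ·
  (6,7): δ = 162.24°  ·
antipodal pairs: 1

count = 1; pairs: (3,6)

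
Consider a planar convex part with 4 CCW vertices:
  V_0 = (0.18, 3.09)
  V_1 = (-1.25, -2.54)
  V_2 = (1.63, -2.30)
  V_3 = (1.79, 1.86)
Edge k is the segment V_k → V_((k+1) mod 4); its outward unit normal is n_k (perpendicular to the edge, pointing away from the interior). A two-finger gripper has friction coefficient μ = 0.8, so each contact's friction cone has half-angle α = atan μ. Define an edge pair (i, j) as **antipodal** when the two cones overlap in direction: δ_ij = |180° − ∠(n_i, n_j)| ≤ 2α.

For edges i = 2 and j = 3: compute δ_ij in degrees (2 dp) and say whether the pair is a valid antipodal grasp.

α = atan 0.8 = 38.66°;  2α = 77.32°
edge 2: e_2 = (+0.16, +4.16);  n_2 = (+0.9993, -0.0384)
edge 3: e_3 = (-1.61, +1.23);  n_3 = (+0.6071, +0.7946)
∠(n_2, n_3) = 54.82°
δ = |180° − 54.82°| = 125.18°
125.18° > 2α = 77.32°  →  invalid

δ = 125.18°, invalid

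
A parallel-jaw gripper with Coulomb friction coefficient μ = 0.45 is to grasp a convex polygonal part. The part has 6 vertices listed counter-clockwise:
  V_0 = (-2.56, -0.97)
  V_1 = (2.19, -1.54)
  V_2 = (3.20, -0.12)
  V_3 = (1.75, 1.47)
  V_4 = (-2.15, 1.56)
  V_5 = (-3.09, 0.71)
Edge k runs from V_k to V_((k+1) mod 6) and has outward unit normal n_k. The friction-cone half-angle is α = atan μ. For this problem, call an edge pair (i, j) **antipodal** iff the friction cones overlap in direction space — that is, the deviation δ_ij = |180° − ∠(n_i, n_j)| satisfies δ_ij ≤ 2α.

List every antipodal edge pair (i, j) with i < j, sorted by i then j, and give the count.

count = 4; pairs: (0,2), (0,3), (1,4), (2,5)

α = atan 0.45 = 24.23°;  2α = 48.46°
n_0 = (-0.1191, -0.9929)
n_1 = (+0.8149, -0.5796)
n_2 = (+0.7389, +0.6738)
n_3 = (+0.0231, +0.9997)
n_4 = (-0.6707, +0.7417)
n_5 = (-0.9537, -0.3009)
  (0,1): δ = 118.58°  ·
  (0,2): δ = 40.79°  ✓
  (0,3): δ = 5.52°  ✓
  (0,4): δ = 48.96°  ·
  (0,5): δ = 114.35°  ·
  (1,2): δ = 102.21°  ·
  (1,3): δ = 55.90°  ·
  (1,4): δ = 12.46°  ✓
  (1,5): δ = 52.93°  ·
  (2,3): δ = 133.69°  ·
  (2,4): δ = 90.24°  ·
  (2,5): δ = 24.85°  ✓
  (3,4): δ = 136.56°  ·
  (3,5): δ = 71.17°  ·
  (4,5): δ = 114.61°  ·
antipodal pairs: 4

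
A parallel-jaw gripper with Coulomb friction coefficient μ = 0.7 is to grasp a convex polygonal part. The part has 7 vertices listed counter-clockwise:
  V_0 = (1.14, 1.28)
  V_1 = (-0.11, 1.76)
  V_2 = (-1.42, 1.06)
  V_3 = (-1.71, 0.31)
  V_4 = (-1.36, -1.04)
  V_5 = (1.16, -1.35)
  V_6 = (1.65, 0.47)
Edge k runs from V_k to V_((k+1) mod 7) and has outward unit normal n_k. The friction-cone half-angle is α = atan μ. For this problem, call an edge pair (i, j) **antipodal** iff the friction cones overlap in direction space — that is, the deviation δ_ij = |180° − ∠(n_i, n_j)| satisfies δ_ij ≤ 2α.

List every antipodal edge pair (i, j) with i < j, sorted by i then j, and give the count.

α = atan 0.7 = 34.99°;  2α = 69.98°
n_0 = (+0.3585, +0.9335)
n_1 = (-0.4713, +0.8820)
n_2 = (-0.9327, +0.3606)
n_3 = (-0.9680, -0.2510)
n_4 = (-0.1221, -0.9925)
n_5 = (+0.9656, -0.2600)
n_6 = (+0.8462, +0.5328)
  (0,1): δ = 130.88°  ·
  (0,2): δ = 90.13°  ·
  (0,3): δ = 54.46°  ✓
  (0,4): δ = 13.99°  ✓
  (0,5): δ = 95.94°  ·
  (0,6): δ = 143.20°  ·
  (1,2): δ = 139.26°  ·
  (1,3): δ = 103.58°  ·
  (1,4): δ = 35.13°  ✓
  (1,5): δ = 46.81°  ✓
  (1,6): δ = 94.08°  ·
  (2,3): δ = 144.33°  ·
  (2,4): δ = 75.87°  ·
  (2,5): δ = 6.07°  ✓
  (2,6): δ = 53.34°  ✓
  (3,4): δ = 111.55°  ·
  (3,5): δ = 29.60°  ✓
  (3,6): δ = 17.66°  ✓
  (4,5): δ = 98.06°  ·
  (4,6): δ = 50.79°  ✓
  (5,6): δ = 132.74°  ·
antipodal pairs: 9

count = 9; pairs: (0,3), (0,4), (1,4), (1,5), (2,5), (2,6), (3,5), (3,6), (4,6)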